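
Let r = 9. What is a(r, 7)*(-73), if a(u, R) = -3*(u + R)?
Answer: 3504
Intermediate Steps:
a(u, R) = -3*R - 3*u (a(u, R) = -3*(R + u) = -3*R - 3*u)
a(r, 7)*(-73) = (-3*7 - 3*9)*(-73) = (-21 - 27)*(-73) = -48*(-73) = 3504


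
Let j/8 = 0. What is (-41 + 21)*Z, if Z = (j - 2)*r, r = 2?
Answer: 80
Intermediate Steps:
j = 0 (j = 8*0 = 0)
Z = -4 (Z = (0 - 2)*2 = -2*2 = -4)
(-41 + 21)*Z = (-41 + 21)*(-4) = -20*(-4) = 80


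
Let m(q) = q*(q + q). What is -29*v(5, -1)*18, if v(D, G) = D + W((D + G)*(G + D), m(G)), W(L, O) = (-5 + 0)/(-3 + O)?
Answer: -5220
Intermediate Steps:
m(q) = 2*q**2 (m(q) = q*(2*q) = 2*q**2)
W(L, O) = -5/(-3 + O)
v(D, G) = D - 5/(-3 + 2*G**2)
-29*v(5, -1)*18 = -29*(5 - 5/(-3 + 2*(-1)**2))*18 = -29*(5 - 5/(-3 + 2*1))*18 = -29*(5 - 5/(-3 + 2))*18 = -29*(5 - 5/(-1))*18 = -29*(5 - 5*(-1))*18 = -29*(5 + 5)*18 = -29*10*18 = -290*18 = -5220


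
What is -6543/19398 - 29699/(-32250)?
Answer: 30424121/52132125 ≈ 0.58360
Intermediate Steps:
-6543/19398 - 29699/(-32250) = -6543*1/19398 - 29699*(-1/32250) = -2181/6466 + 29699/32250 = 30424121/52132125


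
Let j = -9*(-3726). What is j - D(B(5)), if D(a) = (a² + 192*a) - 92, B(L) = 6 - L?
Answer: 33433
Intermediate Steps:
D(a) = -92 + a² + 192*a
j = 33534
j - D(B(5)) = 33534 - (-92 + (6 - 1*5)² + 192*(6 - 1*5)) = 33534 - (-92 + (6 - 5)² + 192*(6 - 5)) = 33534 - (-92 + 1² + 192*1) = 33534 - (-92 + 1 + 192) = 33534 - 1*101 = 33534 - 101 = 33433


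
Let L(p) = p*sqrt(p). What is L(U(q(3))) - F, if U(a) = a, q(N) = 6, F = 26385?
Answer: -26385 + 6*sqrt(6) ≈ -26370.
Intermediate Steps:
L(p) = p**(3/2)
L(U(q(3))) - F = 6**(3/2) - 1*26385 = 6*sqrt(6) - 26385 = -26385 + 6*sqrt(6)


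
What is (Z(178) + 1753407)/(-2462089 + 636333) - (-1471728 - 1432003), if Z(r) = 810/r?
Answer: 117958431564494/40623071 ≈ 2.9037e+6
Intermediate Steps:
(Z(178) + 1753407)/(-2462089 + 636333) - (-1471728 - 1432003) = (810/178 + 1753407)/(-2462089 + 636333) - (-1471728 - 1432003) = (810*(1/178) + 1753407)/(-1825756) - 1*(-2903731) = (405/89 + 1753407)*(-1/1825756) + 2903731 = (156053628/89)*(-1/1825756) + 2903731 = -39013407/40623071 + 2903731 = 117958431564494/40623071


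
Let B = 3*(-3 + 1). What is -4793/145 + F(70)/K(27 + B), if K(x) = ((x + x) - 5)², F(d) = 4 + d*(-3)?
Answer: -6591487/198505 ≈ -33.206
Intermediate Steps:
B = -6 (B = 3*(-2) = -6)
F(d) = 4 - 3*d
K(x) = (-5 + 2*x)² (K(x) = (2*x - 5)² = (-5 + 2*x)²)
-4793/145 + F(70)/K(27 + B) = -4793/145 + (4 - 3*70)/((-5 + 2*(27 - 6))²) = -4793*1/145 + (4 - 210)/((-5 + 2*21)²) = -4793/145 - 206/(-5 + 42)² = -4793/145 - 206/(37²) = -4793/145 - 206/1369 = -6591487/198505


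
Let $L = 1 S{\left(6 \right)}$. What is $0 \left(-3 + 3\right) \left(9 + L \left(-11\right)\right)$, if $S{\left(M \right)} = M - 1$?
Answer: $0$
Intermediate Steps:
$S{\left(M \right)} = -1 + M$ ($S{\left(M \right)} = M - 1 = -1 + M$)
$L = 5$ ($L = 1 \left(-1 + 6\right) = 1 \cdot 5 = 5$)
$0 \left(-3 + 3\right) \left(9 + L \left(-11\right)\right) = 0 \left(-3 + 3\right) \left(9 + 5 \left(-11\right)\right) = 0 \cdot 0 \left(9 - 55\right) = 0 \left(-46\right) = 0$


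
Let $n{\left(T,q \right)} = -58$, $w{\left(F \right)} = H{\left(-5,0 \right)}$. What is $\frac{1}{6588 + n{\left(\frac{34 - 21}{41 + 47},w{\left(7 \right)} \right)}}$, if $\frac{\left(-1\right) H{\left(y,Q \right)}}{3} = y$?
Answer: $\frac{1}{6530} \approx 0.00015314$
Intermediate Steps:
$H{\left(y,Q \right)} = - 3 y$
$w{\left(F \right)} = 15$ ($w{\left(F \right)} = \left(-3\right) \left(-5\right) = 15$)
$\frac{1}{6588 + n{\left(\frac{34 - 21}{41 + 47},w{\left(7 \right)} \right)}} = \frac{1}{6588 - 58} = \frac{1}{6530}$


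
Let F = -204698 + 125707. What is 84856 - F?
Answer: 163847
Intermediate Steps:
F = -78991
84856 - F = 84856 - 1*(-78991) = 84856 + 78991 = 163847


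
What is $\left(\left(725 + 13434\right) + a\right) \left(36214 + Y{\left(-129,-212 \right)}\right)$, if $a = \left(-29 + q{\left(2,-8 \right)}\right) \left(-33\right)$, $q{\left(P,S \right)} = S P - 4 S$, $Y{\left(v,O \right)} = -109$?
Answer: $526699740$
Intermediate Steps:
$q{\left(P,S \right)} = - 4 S + P S$ ($q{\left(P,S \right)} = P S - 4 S = - 4 S + P S$)
$a = 429$ ($a = \left(-29 - 8 \left(-4 + 2\right)\right) \left(-33\right) = \left(-29 - -16\right) \left(-33\right) = \left(-29 + 16\right) \left(-33\right) = \left(-13\right) \left(-33\right) = 429$)
$\left(\left(725 + 13434\right) + a\right) \left(36214 + Y{\left(-129,-212 \right)}\right) = \left(\left(725 + 13434\right) + 429\right) \left(36214 - 109\right) = \left(14159 + 429\right) 36105 = 14588 \cdot 36105 = 526699740$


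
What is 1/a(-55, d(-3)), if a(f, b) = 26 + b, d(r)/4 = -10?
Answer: -1/14 ≈ -0.071429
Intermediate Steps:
d(r) = -40 (d(r) = 4*(-10) = -40)
1/a(-55, d(-3)) = 1/(26 - 40) = 1/(-14) = -1/14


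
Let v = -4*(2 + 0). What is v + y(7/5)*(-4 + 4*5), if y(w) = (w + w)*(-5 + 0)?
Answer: -232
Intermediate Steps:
v = -8 (v = -4*2 = -8)
y(w) = -10*w (y(w) = (2*w)*(-5) = -10*w)
v + y(7/5)*(-4 + 4*5) = -8 + (-70/5)*(-4 + 4*5) = -8 + (-70/5)*(-4 + 20) = -8 - 10*7/5*16 = -8 - 14*16 = -8 - 224 = -232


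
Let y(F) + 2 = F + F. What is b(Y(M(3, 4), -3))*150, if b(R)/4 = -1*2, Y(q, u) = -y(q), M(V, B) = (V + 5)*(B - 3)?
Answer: -1200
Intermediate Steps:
y(F) = -2 + 2*F (y(F) = -2 + (F + F) = -2 + 2*F)
M(V, B) = (-3 + B)*(5 + V) (M(V, B) = (5 + V)*(-3 + B) = (-3 + B)*(5 + V))
Y(q, u) = 2 - 2*q (Y(q, u) = -(-2 + 2*q) = 2 - 2*q)
b(R) = -8 (b(R) = 4*(-1*2) = 4*(-2) = -8)
b(Y(M(3, 4), -3))*150 = -8*150 = -1200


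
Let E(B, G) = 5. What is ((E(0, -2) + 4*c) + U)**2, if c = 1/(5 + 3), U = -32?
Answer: 2809/4 ≈ 702.25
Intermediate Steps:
c = 1/8 ≈ 0.12500
((E(0, -2) + 4*c) + U)**2 = ((5 + 4*(1/8)) - 32)**2 = ((5 + 1/2) - 32)**2 = (11/2 - 32)**2 = (-53/2)**2 = 2809/4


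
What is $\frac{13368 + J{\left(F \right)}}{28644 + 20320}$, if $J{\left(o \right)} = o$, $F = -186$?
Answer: $\frac{6591}{24482} \approx 0.26922$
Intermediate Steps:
$\frac{13368 + J{\left(F \right)}}{28644 + 20320} = \frac{13368 - 186}{28644 + 20320} = \frac{13182}{48964} = 13182 \cdot \frac{1}{48964} = \frac{6591}{24482}$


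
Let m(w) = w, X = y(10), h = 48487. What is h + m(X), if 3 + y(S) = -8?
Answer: 48476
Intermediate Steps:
y(S) = -11 (y(S) = -3 - 8 = -11)
X = -11
h + m(X) = 48487 - 11 = 48476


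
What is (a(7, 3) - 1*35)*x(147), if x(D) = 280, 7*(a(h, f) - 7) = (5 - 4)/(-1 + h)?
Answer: -23500/3 ≈ -7833.3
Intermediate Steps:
a(h, f) = 7 + 1/(7*(-1 + h)) (a(h, f) = 7 + ((5 - 4)/(-1 + h))/7 = 7 + (1/(-1 + h))/7 = 7 + 1/(7*(-1 + h)))
(a(7, 3) - 1*35)*x(147) = ((-48 + 49*7)/(7*(-1 + 7)) - 1*35)*280 = ((⅐)*(-48 + 343)/6 - 35)*280 = ((⅐)*(⅙)*295 - 35)*280 = (295/42 - 35)*280 = -1175/42*280 = -23500/3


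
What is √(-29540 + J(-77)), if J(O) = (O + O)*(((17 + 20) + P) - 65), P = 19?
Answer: I*√28154 ≈ 167.79*I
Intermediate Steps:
J(O) = -18*O (J(O) = (O + O)*(((17 + 20) + 19) - 65) = (2*O)*((37 + 19) - 65) = (2*O)*(56 - 65) = (2*O)*(-9) = -18*O)
√(-29540 + J(-77)) = √(-29540 - 18*(-77)) = √(-29540 + 1386) = √(-28154) = I*√28154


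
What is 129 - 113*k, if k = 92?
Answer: -10267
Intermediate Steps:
129 - 113*k = 129 - 113*92 = 129 - 10396 = -10267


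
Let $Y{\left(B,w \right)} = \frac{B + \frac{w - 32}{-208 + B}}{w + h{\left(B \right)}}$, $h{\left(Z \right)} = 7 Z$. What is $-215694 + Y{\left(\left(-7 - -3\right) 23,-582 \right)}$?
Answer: $- \frac{39666113107}{183900} \approx -2.1569 \cdot 10^{5}$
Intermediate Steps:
$Y{\left(B,w \right)} = \frac{B + \frac{-32 + w}{-208 + B}}{w + 7 B}$ ($Y{\left(B,w \right)} = \frac{B + \frac{w - 32}{-208 + B}}{w + 7 B} = \frac{B + \frac{-32 + w}{-208 + B}}{w + 7 B}$)
$-215694 + Y{\left(\left(-7 - -3\right) 23,-582 \right)} = -215694 + \frac{-32 - 582 + \left(\left(-7 - -3\right) 23\right)^{2} - 208 \left(-7 - -3\right) 23}{- 1456 \left(-7 - -3\right) 23 - -121056 + 7 \left(\left(-7 - -3\right) 23\right)^{2} + \left(-7 - -3\right) 23 \left(-582\right)} = -215694 + \frac{-32 - 582 + \left(\left(-7 + 3\right) 23\right)^{2} - 208 \left(-7 + 3\right) 23}{- 1456 \left(-7 + 3\right) 23 + 121056 + 7 \left(\left(-7 + 3\right) 23\right)^{2} + \left(-7 + 3\right) 23 \left(-582\right)} = -215694 + \frac{-32 - 582 + \left(\left(-4\right) 23\right)^{2} - 208 \left(\left(-4\right) 23\right)}{- 1456 \left(\left(-4\right) 23\right) + 121056 + 7 \left(\left(-4\right) 23\right)^{2} + \left(-4\right) 23 \left(-582\right)} = -215694 + \frac{-32 - 582 + \left(-92\right)^{2} - -19136}{\left(-1456\right) \left(-92\right) + 121056 + 7 \left(-92\right)^{2} - -53544} = -215694 + \frac{-32 - 582 + 8464 + 19136}{133952 + 121056 + 7 \cdot 8464 + 53544} = -215694 + \frac{1}{133952 + 121056 + 59248 + 53544} \cdot 26986 = -215694 + \frac{1}{367800} \cdot 26986 = -215694 + \frac{13493}{183900} = - \frac{39666113107}{183900}$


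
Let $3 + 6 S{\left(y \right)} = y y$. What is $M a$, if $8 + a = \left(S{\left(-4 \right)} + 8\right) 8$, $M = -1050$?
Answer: $-77000$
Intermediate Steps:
$S{\left(y \right)} = - \frac{1}{2} + \frac{y^{2}}{6}$ ($S{\left(y \right)} = - \frac{1}{2} + \frac{y y}{6} = - \frac{1}{2} + \frac{y^{2}}{6}$)
$a = \frac{220}{3}$ ($a = -8 + \left(\left(- \frac{1}{2} + \frac{\left(-4\right)^{2}}{6}\right) + 8\right) 8 = -8 + \left(\left(- \frac{1}{2} + \frac{1}{6} \cdot 16\right) + 8\right) 8 = -8 + \left(\left(- \frac{1}{2} + \frac{8}{3}\right) + 8\right) 8 = -8 + \left(\frac{13}{6} + 8\right) 8 = -8 + \frac{61}{6} \cdot 8 = -8 + \frac{244}{3} = \frac{220}{3} \approx 73.333$)
$M a = \left(-1050\right) \frac{220}{3} = -77000$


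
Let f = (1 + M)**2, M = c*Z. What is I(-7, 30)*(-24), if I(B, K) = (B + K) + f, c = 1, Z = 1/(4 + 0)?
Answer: -1179/2 ≈ -589.50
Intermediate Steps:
Z = 1/4 ≈ 0.25000
M = 1/4 (M = 1*(1/4) = 1/4 ≈ 0.25000)
f = 25/16 (f = (1 + 1/4)**2 = (5/4)**2 = 25/16 ≈ 1.5625)
I(B, K) = 25/16 + B + K (I(B, K) = (B + K) + 25/16 = 25/16 + B + K)
I(-7, 30)*(-24) = (25/16 - 7 + 30)*(-24) = (393/16)*(-24) = -1179/2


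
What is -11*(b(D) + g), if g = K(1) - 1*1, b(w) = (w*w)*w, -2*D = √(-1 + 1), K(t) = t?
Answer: 0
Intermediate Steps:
D = 0 (D = -√(-1 + 1)/2 = -√0/2 = -½*0 = 0)
b(w) = w³ (b(w) = w²*w = w³)
g = 0 (g = 1 - 1*1 = 1 - 1 = 0)
-11*(b(D) + g) = -11*(0³ + 0) = -11*(0 + 0) = -11*0 = 0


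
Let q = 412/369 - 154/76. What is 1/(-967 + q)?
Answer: -14022/13572031 ≈ -0.0010332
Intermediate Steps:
q = -12757/14022 (q = 412*(1/369) - 154*1/76 = 412/369 - 77/38 = -12757/14022 ≈ -0.90978)
1/(-967 + q) = 1/(-967 - 12757/14022) = 1/(-13572031/14022) = -14022/13572031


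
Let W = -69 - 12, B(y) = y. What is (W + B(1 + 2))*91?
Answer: -7098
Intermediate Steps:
W = -81
(W + B(1 + 2))*91 = (-81 + (1 + 2))*91 = (-81 + 3)*91 = -78*91 = -7098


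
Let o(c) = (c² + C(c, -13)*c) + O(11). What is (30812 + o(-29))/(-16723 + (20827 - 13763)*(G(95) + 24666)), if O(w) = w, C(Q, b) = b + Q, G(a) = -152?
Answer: 32882/173150173 ≈ 0.00018990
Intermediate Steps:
C(Q, b) = Q + b
o(c) = 11 + c² + c*(-13 + c) (o(c) = (c² + (c - 13)*c) + 11 = (c² + (-13 + c)*c) + 11 = (c² + c*(-13 + c)) + 11 = 11 + c² + c*(-13 + c))
(30812 + o(-29))/(-16723 + (20827 - 13763)*(G(95) + 24666)) = (30812 + (11 + (-29)² - 29*(-13 - 29)))/(-16723 + (20827 - 13763)*(-152 + 24666)) = (30812 + (11 + 841 - 29*(-42)))/(-16723 + 7064*24514) = (30812 + (11 + 841 + 1218))/(-16723 + 173166896) = (30812 + 2070)/173150173 = 32882*(1/173150173) = 32882/173150173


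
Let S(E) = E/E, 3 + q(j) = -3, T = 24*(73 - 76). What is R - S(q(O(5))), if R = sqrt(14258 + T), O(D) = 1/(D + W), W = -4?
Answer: -1 + sqrt(14186) ≈ 118.10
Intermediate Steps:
T = -72 (T = 24*(-3) = -72)
O(D) = 1/(-4 + D) (O(D) = 1/(D - 4) = 1/(-4 + D))
q(j) = -6 (q(j) = -3 - 3 = -6)
S(E) = 1
R = sqrt(14186) (R = sqrt(14258 - 72) = sqrt(14186) ≈ 119.10)
R - S(q(O(5))) = sqrt(14186) - 1*1 = sqrt(14186) - 1 = -1 + sqrt(14186)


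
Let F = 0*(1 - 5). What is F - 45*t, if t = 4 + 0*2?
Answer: -180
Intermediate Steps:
t = 4 (t = 4 + 0 = 4)
F = 0 (F = 0*(-4) = 0)
F - 45*t = 0 - 45*4 = 0 - 180 = -180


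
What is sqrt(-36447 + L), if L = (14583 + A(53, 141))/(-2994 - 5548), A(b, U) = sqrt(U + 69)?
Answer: sqrt(-2659507768494 - 8542*sqrt(210))/8542 ≈ 190.92*I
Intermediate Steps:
A(b, U) = sqrt(69 + U)
L = -14583/8542 - sqrt(210)/8542 (L = (14583 + sqrt(69 + 141))/(-2994 - 5548) = (14583 + sqrt(210))/(-8542) = (14583 + sqrt(210))*(-1/8542) = -14583/8542 - sqrt(210)/8542 ≈ -1.7089)
sqrt(-36447 + L) = sqrt(-36447 + (-14583/8542 - sqrt(210)/8542)) = sqrt(-311344857/8542 - sqrt(210)/8542)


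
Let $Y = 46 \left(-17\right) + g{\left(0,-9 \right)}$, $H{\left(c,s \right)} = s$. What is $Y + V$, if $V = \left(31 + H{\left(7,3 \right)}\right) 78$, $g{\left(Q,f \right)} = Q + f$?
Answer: $1861$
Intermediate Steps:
$V = 2652$ ($V = \left(31 + 3\right) 78 = 34 \cdot 78 = 2652$)
$Y = -791$ ($Y = 46 \left(-17\right) + \left(0 - 9\right) = -782 - 9 = -791$)
$Y + V = -791 + 2652 = 1861$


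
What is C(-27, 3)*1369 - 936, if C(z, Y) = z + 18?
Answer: -13257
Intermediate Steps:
C(z, Y) = 18 + z
C(-27, 3)*1369 - 936 = (18 - 27)*1369 - 936 = -9*1369 - 936 = -12321 - 936 = -13257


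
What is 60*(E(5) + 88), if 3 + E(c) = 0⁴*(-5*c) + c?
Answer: 5400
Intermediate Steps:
E(c) = -3 + c (E(c) = -3 + (0⁴*(-5*c) + c) = -3 + (0*(-5*c) + c) = -3 + (0 + c) = -3 + c)
60*(E(5) + 88) = 60*((-3 + 5) + 88) = 60*(2 + 88) = 60*90 = 5400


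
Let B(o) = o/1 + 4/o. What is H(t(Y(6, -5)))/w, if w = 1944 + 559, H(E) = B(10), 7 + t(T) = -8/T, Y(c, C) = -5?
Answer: 52/12515 ≈ 0.0041550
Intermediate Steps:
t(T) = -7 - 8/T
B(o) = o + 4/o (B(o) = o*1 + 4/o = o + 4/o)
H(E) = 52/5 (H(E) = 10 + 4/10 = 10 + 4*(1/10) = 10 + 2/5 = 52/5)
w = 2503
H(t(Y(6, -5)))/w = (52/5)/2503 = (52/5)*(1/2503) = 52/12515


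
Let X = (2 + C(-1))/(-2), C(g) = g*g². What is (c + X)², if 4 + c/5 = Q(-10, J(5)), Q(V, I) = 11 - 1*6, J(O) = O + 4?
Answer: 81/4 ≈ 20.250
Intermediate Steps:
J(O) = 4 + O
Q(V, I) = 5 (Q(V, I) = 11 - 6 = 5)
c = 5 (c = -20 + 5*5 = -20 + 25 = 5)
C(g) = g³
X = -½ (X = (2 + (-1)³)/(-2) = (2 - 1)*(-½) = 1*(-½) = -½ ≈ -0.50000)
(c + X)² = (5 - ½)² = (9/2)² = 81/4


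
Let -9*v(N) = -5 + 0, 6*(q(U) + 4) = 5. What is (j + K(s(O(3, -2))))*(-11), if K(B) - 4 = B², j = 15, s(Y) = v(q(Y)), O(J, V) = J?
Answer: -17204/81 ≈ -212.40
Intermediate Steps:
q(U) = -19/6 (q(U) = -4 + (⅙)*5 = -4 + ⅚ = -19/6)
v(N) = 5/9 (v(N) = -(-5 + 0)/9 = -⅑*(-5) = 5/9)
s(Y) = 5/9
K(B) = 4 + B²
(j + K(s(O(3, -2))))*(-11) = (15 + (4 + (5/9)²))*(-11) = (15 + (4 + 25/81))*(-11) = (15 + 349/81)*(-11) = (1564/81)*(-11) = -17204/81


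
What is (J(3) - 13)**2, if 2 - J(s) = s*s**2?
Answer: 1444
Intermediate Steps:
J(s) = 2 - s**3 (J(s) = 2 - s*s**2 = 2 - s**3)
(J(3) - 13)**2 = ((2 - 1*3**3) - 13)**2 = ((2 - 1*27) - 13)**2 = ((2 - 27) - 13)**2 = (-25 - 13)**2 = (-38)**2 = 1444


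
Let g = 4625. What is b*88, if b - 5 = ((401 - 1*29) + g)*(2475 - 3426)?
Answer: -418188496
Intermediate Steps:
b = -4752142 (b = 5 + ((401 - 1*29) + 4625)*(2475 - 3426) = 5 + ((401 - 29) + 4625)*(-951) = 5 + (372 + 4625)*(-951) = 5 + 4997*(-951) = 5 - 4752147 = -4752142)
b*88 = -4752142*88 = -418188496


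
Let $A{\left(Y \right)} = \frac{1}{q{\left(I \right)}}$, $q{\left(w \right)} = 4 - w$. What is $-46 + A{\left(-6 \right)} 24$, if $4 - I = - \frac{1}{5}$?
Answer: $-166$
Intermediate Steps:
$I = \frac{21}{5}$ ($I = 4 - - \frac{1}{5} = 4 + \frac{1}{5} = \frac{21}{5} \approx 4.2$)
$A{\left(Y \right)} = -5$ ($A{\left(Y \right)} = \frac{1}{4 - \frac{21}{5}} = \frac{1}{- \frac{1}{5}} = -5$)
$-46 + A{\left(-6 \right)} 24 = -46 - 120 = -166$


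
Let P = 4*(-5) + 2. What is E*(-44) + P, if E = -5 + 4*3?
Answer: -326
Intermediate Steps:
E = 7 (E = -5 + 12 = 7)
P = -18 (P = -20 + 2 = -18)
E*(-44) + P = 7*(-44) - 18 = -308 - 18 = -326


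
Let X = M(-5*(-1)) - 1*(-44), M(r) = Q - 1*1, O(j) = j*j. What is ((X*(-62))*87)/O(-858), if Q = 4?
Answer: -42253/122694 ≈ -0.34438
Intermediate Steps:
O(j) = j²
M(r) = 3 (M(r) = 4 - 1*1 = 4 - 1 = 3)
X = 47 (X = 3 - 1*(-44) = 3 + 44 = 47)
((X*(-62))*87)/O(-858) = ((47*(-62))*87)/((-858)²) = -2914*87/736164 = -253518*1/736164 = -42253/122694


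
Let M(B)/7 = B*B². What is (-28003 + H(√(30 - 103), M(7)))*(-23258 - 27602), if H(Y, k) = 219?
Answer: 1413094240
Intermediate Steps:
M(B) = 7*B³ (M(B) = 7*(B*B²) = 7*B³)
(-28003 + H(√(30 - 103), M(7)))*(-23258 - 27602) = (-28003 + 219)*(-23258 - 27602) = -27784*(-50860) = 1413094240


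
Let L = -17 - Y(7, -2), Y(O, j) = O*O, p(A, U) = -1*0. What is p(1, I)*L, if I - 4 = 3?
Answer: 0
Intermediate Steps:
I = 7 (I = 4 + 3 = 7)
p(A, U) = 0
Y(O, j) = O²
L = -66 (L = -17 - 1*7² = -17 - 1*49 = -17 - 49 = -66)
p(1, I)*L = 0*(-66) = 0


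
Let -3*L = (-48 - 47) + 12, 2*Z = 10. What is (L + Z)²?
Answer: 9604/9 ≈ 1067.1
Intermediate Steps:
Z = 5 (Z = (½)*10 = 5)
L = 83/3 (L = -((-48 - 47) + 12)/3 = -(-95 + 12)/3 = -⅓*(-83) = 83/3 ≈ 27.667)
(L + Z)² = (83/3 + 5)² = (98/3)² = 9604/9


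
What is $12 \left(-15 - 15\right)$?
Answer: $-360$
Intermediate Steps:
$12 \left(-15 - 15\right) = 12 \left(-30\right) = -360$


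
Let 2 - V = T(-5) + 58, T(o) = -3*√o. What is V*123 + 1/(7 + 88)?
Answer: -654359/95 + 369*I*√5 ≈ -6888.0 + 825.11*I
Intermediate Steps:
V = -56 + 3*I*√5 (V = 2 - (-3*I*√5 + 58) = 2 - (58 - 3*I*√5) = 2 + (-58 + 3*I*√5) = -56 + 3*I*√5 ≈ -56.0 + 6.7082*I)
V*123 + 1/(7 + 88) = (-56 + 3*I*√5)*123 + 1/(7 + 88) = (-6888 + 369*I*√5) + 1/95 = -654359/95 + 369*I*√5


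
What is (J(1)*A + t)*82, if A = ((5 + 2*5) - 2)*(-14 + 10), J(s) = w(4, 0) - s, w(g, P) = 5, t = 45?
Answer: -13366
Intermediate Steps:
J(s) = 5 - s
A = -52 (A = ((5 + 10) - 2)*(-4) = (15 - 2)*(-4) = 13*(-4) = -52)
(J(1)*A + t)*82 = ((5 - 1*1)*(-52) + 45)*82 = ((5 - 1)*(-52) + 45)*82 = (4*(-52) + 45)*82 = (-208 + 45)*82 = -163*82 = -13366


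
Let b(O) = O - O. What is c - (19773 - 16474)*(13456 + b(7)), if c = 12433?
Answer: -44378911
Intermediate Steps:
b(O) = 0
c - (19773 - 16474)*(13456 + b(7)) = 12433 - (19773 - 16474)*(13456 + 0) = 12433 - 3299*13456 = 12433 - 1*44391344 = 12433 - 44391344 = -44378911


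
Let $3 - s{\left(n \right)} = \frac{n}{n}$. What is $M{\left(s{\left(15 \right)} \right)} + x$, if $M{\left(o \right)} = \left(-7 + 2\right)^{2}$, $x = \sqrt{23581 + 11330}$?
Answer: $25 + 9 \sqrt{431} \approx 211.84$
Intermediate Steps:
$s{\left(n \right)} = 2$ ($s{\left(n \right)} = 3 - \frac{n}{n} = 3 - 1 = 2$)
$x = 9 \sqrt{431}$ ($x = \sqrt{34911} = 9 \sqrt{431} \approx 186.84$)
$M{\left(o \right)} = 25$ ($M{\left(o \right)} = \left(-5\right)^{2} = 25$)
$M{\left(s{\left(15 \right)} \right)} + x = 25 + 9 \sqrt{431}$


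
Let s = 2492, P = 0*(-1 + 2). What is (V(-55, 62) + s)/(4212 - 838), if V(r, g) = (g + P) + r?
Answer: 357/482 ≈ 0.74066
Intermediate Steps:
P = 0 (P = 0*1 = 0)
V(r, g) = g + r (V(r, g) = (g + 0) + r = g + r)
(V(-55, 62) + s)/(4212 - 838) = ((62 - 55) + 2492)/(4212 - 838) = (7 + 2492)/3374 = 2499*(1/3374) = 357/482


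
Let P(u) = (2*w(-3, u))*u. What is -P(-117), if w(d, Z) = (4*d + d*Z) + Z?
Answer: 51948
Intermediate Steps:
w(d, Z) = Z + 4*d + Z*d (w(d, Z) = (4*d + Z*d) + Z = Z + 4*d + Z*d)
P(u) = u*(-24 - 4*u) (P(u) = (2*(u + 4*(-3) + u*(-3)))*u = (2*(u - 12 - 3*u))*u = (2*(-12 - 2*u))*u = (-24 - 4*u)*u = u*(-24 - 4*u))
-P(-117) = -4*(-117)*(-6 - 1*(-117)) = -4*(-117)*(-6 + 117) = -4*(-117)*111 = -1*(-51948) = 51948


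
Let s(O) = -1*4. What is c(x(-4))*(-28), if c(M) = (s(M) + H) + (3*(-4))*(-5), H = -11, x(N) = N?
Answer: -1260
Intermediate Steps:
s(O) = -4
c(M) = 45 (c(M) = (-4 - 11) + (3*(-4))*(-5) = -15 - 12*(-5) = -15 + 60 = 45)
c(x(-4))*(-28) = 45*(-28) = -1260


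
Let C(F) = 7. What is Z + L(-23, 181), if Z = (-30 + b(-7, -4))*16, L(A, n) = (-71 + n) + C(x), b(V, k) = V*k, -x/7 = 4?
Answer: 85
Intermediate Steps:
x = -28 (x = -7*4 = -28)
L(A, n) = -64 + n (L(A, n) = (-71 + n) + 7 = -64 + n)
Z = -32 (Z = (-30 - 7*(-4))*16 = (-30 + 28)*16 = -2*16 = -32)
Z + L(-23, 181) = -32 + (-64 + 181) = -32 + 117 = 85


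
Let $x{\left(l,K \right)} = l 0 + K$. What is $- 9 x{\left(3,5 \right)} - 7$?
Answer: $-52$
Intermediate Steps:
$x{\left(l,K \right)} = K$ ($x{\left(l,K \right)} = 0 + K = K$)
$- 9 x{\left(3,5 \right)} - 7 = \left(-9\right) 5 - 7 = -45 - 7 = -52$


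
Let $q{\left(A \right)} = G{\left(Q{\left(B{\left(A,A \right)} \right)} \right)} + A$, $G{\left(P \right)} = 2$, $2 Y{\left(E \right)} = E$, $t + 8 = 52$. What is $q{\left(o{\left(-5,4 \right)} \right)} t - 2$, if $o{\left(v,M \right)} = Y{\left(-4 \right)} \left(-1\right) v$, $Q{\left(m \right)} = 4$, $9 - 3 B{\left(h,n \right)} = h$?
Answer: $-354$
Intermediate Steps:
$t = 44$ ($t = -8 + 52 = 44$)
$B{\left(h,n \right)} = 3 - \frac{h}{3}$
$Y{\left(E \right)} = \frac{E}{2}$
$o{\left(v,M \right)} = 2 v$ ($o{\left(v,M \right)} = \frac{1}{2} \left(-4\right) \left(-1\right) v = \left(-2\right) \left(-1\right) v = 2 v$)
$q{\left(A \right)} = 2 + A$
$q{\left(o{\left(-5,4 \right)} \right)} t - 2 = \left(2 + 2 \left(-5\right)\right) 44 - 2 = \left(2 - 10\right) 44 - 2 = \left(-8\right) 44 - 2 = -352 - 2 = -354$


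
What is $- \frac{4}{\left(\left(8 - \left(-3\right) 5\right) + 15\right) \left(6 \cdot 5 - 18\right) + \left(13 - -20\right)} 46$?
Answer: $- \frac{184}{489} \approx -0.37628$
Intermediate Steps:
$- \frac{4}{\left(\left(8 - \left(-3\right) 5\right) + 15\right) \left(6 \cdot 5 - 18\right) + \left(13 - -20\right)} 46 = - \frac{4}{\left(\left(8 - -15\right) + 15\right) \left(30 - 18\right) + \left(13 + 20\right)} 46 = - \frac{4}{\left(\left(8 + 15\right) + 15\right) 12 + 33} \cdot 46 = - \frac{4}{\left(23 + 15\right) 12 + 33} \cdot 46 = - \frac{4}{38 \cdot 12 + 33} \cdot 46 = - \frac{4}{456 + 33} \cdot 46 = - \frac{4}{489} \cdot 46 = \left(-4\right) \frac{1}{489} \cdot 46 = \left(- \frac{4}{489}\right) 46 = - \frac{184}{489}$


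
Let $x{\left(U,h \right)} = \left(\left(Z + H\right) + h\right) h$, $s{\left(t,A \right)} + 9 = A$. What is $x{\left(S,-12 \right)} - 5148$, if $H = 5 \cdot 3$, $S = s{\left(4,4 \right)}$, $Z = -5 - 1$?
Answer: $-5112$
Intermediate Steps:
$Z = -6$
$s{\left(t,A \right)} = -9 + A$
$S = -5$ ($S = -9 + 4 = -5$)
$H = 15$
$x{\left(U,h \right)} = h \left(9 + h\right)$ ($x{\left(U,h \right)} = \left(\left(-6 + 15\right) + h\right) h = \left(9 + h\right) h = h \left(9 + h\right)$)
$x{\left(S,-12 \right)} - 5148 = - 12 \left(9 - 12\right) - 5148 = \left(-12\right) \left(-3\right) - 5148 = 36 - 5148 = -5112$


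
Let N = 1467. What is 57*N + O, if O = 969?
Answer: 84588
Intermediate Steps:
57*N + O = 57*1467 + 969 = 83619 + 969 = 84588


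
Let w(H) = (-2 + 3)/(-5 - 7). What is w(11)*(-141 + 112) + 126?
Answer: 1541/12 ≈ 128.42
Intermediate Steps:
w(H) = -1/12 (w(H) = 1/(-12) = 1*(-1/12) = -1/12)
w(11)*(-141 + 112) + 126 = -(-141 + 112)/12 + 126 = -1/12*(-29) + 126 = 29/12 + 126 = 1541/12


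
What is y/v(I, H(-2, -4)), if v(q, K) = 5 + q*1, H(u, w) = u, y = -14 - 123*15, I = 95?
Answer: -1859/100 ≈ -18.590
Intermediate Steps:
y = -1859 (y = -14 - 1845 = -1859)
v(q, K) = 5 + q
y/v(I, H(-2, -4)) = -1859/(5 + 95) = -1859/100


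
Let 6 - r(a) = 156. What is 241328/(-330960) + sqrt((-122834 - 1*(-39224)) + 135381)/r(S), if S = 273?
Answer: -15083/20685 - sqrt(51771)/150 ≈ -2.2461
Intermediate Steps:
r(a) = -150 (r(a) = 6 - 1*156 = 6 - 156 = -150)
241328/(-330960) + sqrt((-122834 - 1*(-39224)) + 135381)/r(S) = 241328/(-330960) + sqrt((-122834 - 1*(-39224)) + 135381)/(-150) = 241328*(-1/330960) + sqrt((-122834 + 39224) + 135381)*(-1/150) = -15083/20685 + sqrt(-83610 + 135381)*(-1/150) = -15083/20685 + sqrt(51771)*(-1/150) = -15083/20685 - sqrt(51771)/150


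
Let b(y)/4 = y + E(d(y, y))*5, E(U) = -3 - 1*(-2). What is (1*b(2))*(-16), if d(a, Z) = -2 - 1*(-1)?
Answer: 192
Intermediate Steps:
d(a, Z) = -1 (d(a, Z) = -2 + 1 = -1)
E(U) = -1 (E(U) = -3 + 2 = -1)
b(y) = -20 + 4*y (b(y) = 4*(y - 1*5) = 4*(y - 5) = 4*(-5 + y) = -20 + 4*y)
(1*b(2))*(-16) = (1*(-20 + 4*2))*(-16) = (1*(-20 + 8))*(-16) = (1*(-12))*(-16) = -12*(-16) = 192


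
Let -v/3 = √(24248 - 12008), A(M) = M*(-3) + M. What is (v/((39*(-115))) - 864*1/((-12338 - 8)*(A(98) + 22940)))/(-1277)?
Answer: -54/22411144403 - 12*√85/1909115 ≈ -5.7953e-5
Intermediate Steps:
A(M) = -2*M (A(M) = -3*M + M = -2*M)
v = -36*√85 (v = -3*√(24248 - 12008) = -36*√85 ≈ -331.90)
(v/((39*(-115))) - 864*1/((-12338 - 8)*(A(98) + 22940)))/(-1277) = ((-36*√85)/((39*(-115))) - 864*1/((-12338 - 8)*(-2*98 + 22940)))/(-1277) = (-36*√85/(-4485) - 864*(-1/(12346*(-196 + 22940))))*(-1/1277) = (-36*√85*(-1/4485) - 864/(22744*(-12346)))*(-1/1277) = (12*√85/1495 - 864/(-280797424))*(-1/1277) = (12*√85/1495 - 864*(-1/280797424))*(-1/1277) = (12*√85/1495 + 54/17549839)*(-1/1277) = (54/17549839 + 12*√85/1495)*(-1/1277) = -54/22411144403 - 12*√85/1909115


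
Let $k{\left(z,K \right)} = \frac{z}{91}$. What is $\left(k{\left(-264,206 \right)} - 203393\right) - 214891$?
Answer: $- \frac{38064108}{91} \approx -4.1829 \cdot 10^{5}$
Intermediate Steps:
$k{\left(z,K \right)} = \frac{z}{91}$ ($k{\left(z,K \right)} = z \frac{1}{91} = \frac{z}{91}$)
$\left(k{\left(-264,206 \right)} - 203393\right) - 214891 = \left(\frac{1}{91} \left(-264\right) - 203393\right) - 214891 = \left(- \frac{264}{91} - 203393\right) - 214891 = - \frac{18509027}{91} - 214891 = - \frac{38064108}{91}$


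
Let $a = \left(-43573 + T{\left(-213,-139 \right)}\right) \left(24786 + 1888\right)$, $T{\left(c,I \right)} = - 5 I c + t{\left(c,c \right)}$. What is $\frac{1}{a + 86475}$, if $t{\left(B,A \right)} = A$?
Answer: $- \frac{1}{5116546879} \approx -1.9544 \cdot 10^{-10}$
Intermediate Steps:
$T{\left(c,I \right)} = c - 5 I c$ ($T{\left(c,I \right)} = - 5 I c + c = c - 5 I c$)
$a = -5116633354$ ($a = \left(-43573 - 213 \left(1 - -695\right)\right) \left(24786 + 1888\right) = \left(-43573 - 213 \left(1 + 695\right)\right) 26674 = \left(-43573 - 148248\right) 26674 = \left(-191821\right) 26674 = -5116633354$)
$\frac{1}{a + 86475} = \frac{1}{-5116633354 + 86475} = \frac{1}{-5116546879} = - \frac{1}{5116546879}$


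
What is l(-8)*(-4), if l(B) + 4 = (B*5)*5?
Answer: 816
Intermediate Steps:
l(B) = -4 + 25*B (l(B) = -4 + (B*5)*5 = -4 + (5*B)*5 = -4 + 25*B)
l(-8)*(-4) = (-4 + 25*(-8))*(-4) = (-4 - 200)*(-4) = -204*(-4) = 816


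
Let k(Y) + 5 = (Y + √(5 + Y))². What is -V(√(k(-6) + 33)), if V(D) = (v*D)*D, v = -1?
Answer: 63 - 12*I ≈ 63.0 - 12.0*I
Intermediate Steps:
k(Y) = -5 + (Y + √(5 + Y))²
V(D) = -D² (V(D) = (-D)*D = -D²)
-V(√(k(-6) + 33)) = -(-1)*(√((-5 + (-6 + √(5 - 6))²) + 33))² = -(-1)*(√((-5 + (-6 + √(-1))²) + 33))² = -(-1)*(√((-5 + (-6 + I)²) + 33))² = -(-1)*(√(28 + (-6 + I)²))² = -(-1)*(28 + (-6 + I)²) = -(-28 - (-6 + I)²) = 28 + (-6 + I)²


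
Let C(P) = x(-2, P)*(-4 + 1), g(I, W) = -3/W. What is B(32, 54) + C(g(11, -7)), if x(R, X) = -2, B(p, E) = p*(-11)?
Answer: -346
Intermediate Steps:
B(p, E) = -11*p
C(P) = 6 (C(P) = -2*(-4 + 1) = -2*(-3) = 6)
B(32, 54) + C(g(11, -7)) = -11*32 + 6 = -352 + 6 = -346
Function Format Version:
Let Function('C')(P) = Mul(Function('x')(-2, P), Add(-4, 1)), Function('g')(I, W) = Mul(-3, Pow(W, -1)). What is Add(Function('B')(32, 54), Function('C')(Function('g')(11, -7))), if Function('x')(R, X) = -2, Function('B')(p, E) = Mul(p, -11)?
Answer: -346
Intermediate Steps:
Function('B')(p, E) = Mul(-11, p)
Function('C')(P) = 6 (Function('C')(P) = Mul(-2, Add(-4, 1)) = Mul(-2, -3) = 6)
Add(Function('B')(32, 54), Function('C')(Function('g')(11, -7))) = Add(Mul(-11, 32), 6) = Add(-352, 6) = -346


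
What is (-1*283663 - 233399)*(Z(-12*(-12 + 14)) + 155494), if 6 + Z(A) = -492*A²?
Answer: 66134298048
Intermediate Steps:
Z(A) = -6 - 492*A²
(-1*283663 - 233399)*(Z(-12*(-12 + 14)) + 155494) = (-1*283663 - 233399)*((-6 - 492*144*(-12 + 14)²) + 155494) = (-283663 - 233399)*((-6 - 492*(-12*2)²) + 155494) = -517062*((-6 - 492*(-24)²) + 155494) = -517062*((-6 - 492*576) + 155494) = -517062*((-6 - 283392) + 155494) = -517062*(-283398 + 155494) = -517062*(-127904) = 66134298048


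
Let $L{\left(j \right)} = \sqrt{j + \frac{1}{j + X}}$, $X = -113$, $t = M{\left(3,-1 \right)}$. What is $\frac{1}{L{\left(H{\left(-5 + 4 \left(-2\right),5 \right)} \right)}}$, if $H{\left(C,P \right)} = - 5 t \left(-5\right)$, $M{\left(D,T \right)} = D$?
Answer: $\frac{\sqrt{108262}}{2849} \approx 0.11549$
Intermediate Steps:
$t = 3$
$H{\left(C,P \right)} = 75$ ($H{\left(C,P \right)} = \left(-5\right) 3 \left(-5\right) = \left(-15\right) \left(-5\right) = 75$)
$L{\left(j \right)} = \sqrt{j + \frac{1}{-113 + j}}$ ($L{\left(j \right)} = \sqrt{j + \frac{1}{j - 113}} = \sqrt{j + \frac{1}{-113 + j}}$)
$\frac{1}{L{\left(H{\left(-5 + 4 \left(-2\right),5 \right)} \right)}} = \frac{1}{\sqrt{\frac{1 + 75 \left(-113 + 75\right)}{-113 + 75}}} = \frac{1}{\sqrt{\frac{1 + 75 \left(-38\right)}{-38}}} = \frac{1}{\sqrt{- \frac{1 - 2850}{38}}} = \frac{1}{\sqrt{\left(- \frac{1}{38}\right) \left(-2849\right)}} = \frac{1}{\sqrt{\frac{2849}{38}}} = \frac{1}{\frac{1}{38} \sqrt{108262}} = \frac{\sqrt{108262}}{2849}$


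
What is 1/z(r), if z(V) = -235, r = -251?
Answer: -1/235 ≈ -0.0042553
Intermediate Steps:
1/z(r) = 1/(-235) = -1/235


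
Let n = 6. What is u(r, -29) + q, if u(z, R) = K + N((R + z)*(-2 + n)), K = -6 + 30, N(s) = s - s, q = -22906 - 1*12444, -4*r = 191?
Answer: -35326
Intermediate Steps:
r = -191/4 (r = -¼*191 = -191/4 ≈ -47.750)
q = -35350 (q = -22906 - 12444 = -35350)
N(s) = 0
K = 24
u(z, R) = 24 (u(z, R) = 24 + 0 = 24)
u(r, -29) + q = 24 - 35350 = -35326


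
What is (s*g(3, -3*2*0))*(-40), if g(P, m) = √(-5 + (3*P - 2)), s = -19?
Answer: 760*√2 ≈ 1074.8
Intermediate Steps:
g(P, m) = √(-7 + 3*P) (g(P, m) = √(-5 + (-2 + 3*P)) = √(-7 + 3*P))
(s*g(3, -3*2*0))*(-40) = -19*√(-7 + 3*3)*(-40) = -19*√(-7 + 9)*(-40) = -19*√2*(-40) = 760*√2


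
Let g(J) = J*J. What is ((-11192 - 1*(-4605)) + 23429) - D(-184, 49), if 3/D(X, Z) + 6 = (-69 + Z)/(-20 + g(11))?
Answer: 10543395/626 ≈ 16842.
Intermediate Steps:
g(J) = J**2
D(X, Z) = 3/(-675/101 + Z/101) (D(X, Z) = 3/(-6 + (-69 + Z)/(-20 + 11**2)) = 3/(-6 + (-69 + Z)/(-20 + 121)) = 3/(-6 + (-69 + Z)/101) = 3/(-6 + (-69 + Z)*(1/101)) = 3/(-6 + (-69/101 + Z/101)) = 3/(-675/101 + Z/101))
((-11192 - 1*(-4605)) + 23429) - D(-184, 49) = ((-11192 - 1*(-4605)) + 23429) - 303/(-675 + 49) = ((-11192 + 4605) + 23429) - 303/(-626) = (-6587 + 23429) - 303*(-1)/626 = 16842 - 1*(-303/626) = 16842 + 303/626 = 10543395/626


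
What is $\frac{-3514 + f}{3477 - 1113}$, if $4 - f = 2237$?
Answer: $- \frac{5747}{2364} \approx -2.431$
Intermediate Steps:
$f = -2233$ ($f = 4 - 2237 = -2233$)
$\frac{-3514 + f}{3477 - 1113} = \frac{-3514 - 2233}{3477 - 1113} = - \frac{5747}{2364}$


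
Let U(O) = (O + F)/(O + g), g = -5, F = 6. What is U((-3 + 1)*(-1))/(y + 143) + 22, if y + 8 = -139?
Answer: 68/3 ≈ 22.667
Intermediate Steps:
y = -147 (y = -8 - 139 = -147)
U(O) = (6 + O)/(-5 + O) (U(O) = (O + 6)/(O - 5) = (6 + O)/(-5 + O))
U((-3 + 1)*(-1))/(y + 143) + 22 = ((6 + (-3 + 1)*(-1))/(-5 + (-3 + 1)*(-1)))/(-147 + 143) + 22 = ((6 - 2*(-1))/(-5 - 2*(-1)))/(-4) + 22 = ((6 + 2)/(-5 + 2))*(-1/4) + 22 = (8/(-3))*(-1/4) + 22 = -1/3*8*(-1/4) + 22 = -8/3*(-1/4) + 22 = 2/3 + 22 = 68/3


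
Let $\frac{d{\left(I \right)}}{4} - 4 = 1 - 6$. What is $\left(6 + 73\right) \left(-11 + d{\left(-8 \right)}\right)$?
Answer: $-1185$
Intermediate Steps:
$d{\left(I \right)} = -4$ ($d{\left(I \right)} = 16 + 4 \left(1 - 6\right) = 16 + 4 \left(-5\right) = 16 - 20 = -4$)
$\left(6 + 73\right) \left(-11 + d{\left(-8 \right)}\right) = \left(6 + 73\right) \left(-11 - 4\right) = 79 \left(-15\right) = -1185$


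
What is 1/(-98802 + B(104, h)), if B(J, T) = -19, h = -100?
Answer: -1/98821 ≈ -1.0119e-5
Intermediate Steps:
1/(-98802 + B(104, h)) = 1/(-98802 - 19) = 1/(-98821) = -1/98821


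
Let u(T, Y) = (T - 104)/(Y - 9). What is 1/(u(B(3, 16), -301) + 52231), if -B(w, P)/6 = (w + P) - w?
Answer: 31/1619181 ≈ 1.9145e-5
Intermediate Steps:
B(w, P) = -6*P (B(w, P) = -6*((w + P) - w) = -6*((P + w) - w) = -6*P)
u(T, Y) = (-104 + T)/(-9 + Y)
1/(u(B(3, 16), -301) + 52231) = 1/((-104 - 6*16)/(-9 - 301) + 52231) = 1/((-104 - 96)/(-310) + 52231) = 1/(-1/310*(-200) + 52231) = 1/(20/31 + 52231) = 1/(1619181/31) = 31/1619181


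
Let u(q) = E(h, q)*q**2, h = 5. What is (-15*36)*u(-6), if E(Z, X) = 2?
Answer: -38880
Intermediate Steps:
u(q) = 2*q**2
(-15*36)*u(-6) = (-15*36)*(2*(-6)**2) = -1080*36 = -540*72 = -38880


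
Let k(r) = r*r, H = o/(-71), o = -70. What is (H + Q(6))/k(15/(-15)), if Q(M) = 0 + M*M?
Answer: 2626/71 ≈ 36.986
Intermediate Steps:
H = 70/71 (H = -70/(-71) = -70*(-1/71) = 70/71 ≈ 0.98592)
k(r) = r**2
Q(M) = M**2 (Q(M) = 0 + M**2 = M**2)
(H + Q(6))/k(15/(-15)) = (70/71 + 6**2)/((15/(-15))**2) = (70/71 + 36)/((15*(-1/15))**2) = (2626/71)/(-1)**2 = (2626/71)/1 = 1*(2626/71) = 2626/71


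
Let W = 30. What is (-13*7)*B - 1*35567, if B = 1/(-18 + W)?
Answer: -426895/12 ≈ -35575.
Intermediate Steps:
B = 1/12 (B = 1/(-18 + 30) = 1/12 ≈ 0.083333)
(-13*7)*B - 1*35567 = -13*7*(1/12) - 1*35567 = -91*1/12 - 35567 = -91/12 - 35567 = -426895/12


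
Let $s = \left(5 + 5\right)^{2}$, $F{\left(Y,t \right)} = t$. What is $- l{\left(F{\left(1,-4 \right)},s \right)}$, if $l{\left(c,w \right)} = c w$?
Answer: $400$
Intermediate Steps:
$s = 100$ ($s = 10^{2} = 100$)
$- l{\left(F{\left(1,-4 \right)},s \right)} = - \left(-4\right) 100 = \left(-1\right) \left(-400\right) = 400$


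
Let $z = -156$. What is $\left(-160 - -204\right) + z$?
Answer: $-112$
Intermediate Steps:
$\left(-160 - -204\right) + z = \left(-160 - -204\right) - 156 = \left(-160 + 204\right) - 156 = 44 - 156 = -112$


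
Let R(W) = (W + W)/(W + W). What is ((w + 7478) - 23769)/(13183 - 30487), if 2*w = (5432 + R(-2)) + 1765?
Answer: 3173/4326 ≈ 0.73347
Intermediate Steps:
R(W) = 1 (R(W) = (2*W)/((2*W)) = (2*W)*(1/(2*W)) = 1)
w = 3599 (w = ((5432 + 1) + 1765)/2 = (5433 + 1765)/2 = (½)*7198 = 3599)
((w + 7478) - 23769)/(13183 - 30487) = ((3599 + 7478) - 23769)/(13183 - 30487) = (11077 - 23769)/(-17304) = -12692*(-1/17304) = 3173/4326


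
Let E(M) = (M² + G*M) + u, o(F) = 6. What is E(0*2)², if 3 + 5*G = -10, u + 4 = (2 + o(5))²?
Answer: 3600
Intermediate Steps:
u = 60 (u = -4 + (2 + 6)² = -4 + 8² = -4 + 64 = 60)
G = -13/5 (G = -⅗ + (⅕)*(-10) = -⅗ - 2 = -13/5 ≈ -2.6000)
E(M) = 60 + M² - 13*M/5 (E(M) = (M² - 13*M/5) + 60 = 60 + M² - 13*M/5)
E(0*2)² = (60 + (0*2)² - 0*2)² = (60 + 0² - 13/5*0)² = (60 + 0 + 0)² = 60² = 3600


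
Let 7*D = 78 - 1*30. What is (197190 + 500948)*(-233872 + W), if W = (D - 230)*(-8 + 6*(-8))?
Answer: -154550997888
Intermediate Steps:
D = 48/7 (D = (78 - 1*30)/7 = (78 - 30)/7 = (⅐)*48 = 48/7 ≈ 6.8571)
W = 12496 (W = (48/7 - 230)*(-8 + 6*(-8)) = -1562*(-8 - 48)/7 = -1562/7*(-56) = 12496)
(197190 + 500948)*(-233872 + W) = (197190 + 500948)*(-233872 + 12496) = 698138*(-221376) = -154550997888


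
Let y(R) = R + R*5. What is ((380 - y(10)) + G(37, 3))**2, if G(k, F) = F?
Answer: 104329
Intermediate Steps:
y(R) = 6*R (y(R) = R + 5*R = 6*R)
((380 - y(10)) + G(37, 3))**2 = ((380 - 6*10) + 3)**2 = ((380 - 1*60) + 3)**2 = ((380 - 60) + 3)**2 = (320 + 3)**2 = 323**2 = 104329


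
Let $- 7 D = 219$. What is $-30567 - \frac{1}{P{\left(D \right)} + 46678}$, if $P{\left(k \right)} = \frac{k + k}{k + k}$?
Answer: $- \frac{1426836994}{46679} \approx -30567.0$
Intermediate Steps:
$D = - \frac{219}{7}$ ($D = \left(- \frac{1}{7}\right) 219 = - \frac{219}{7} \approx -31.286$)
$P{\left(k \right)} = 1$ ($P{\left(k \right)} = \frac{2 k}{2 k} = 2 k \frac{1}{2 k} = 1$)
$-30567 - \frac{1}{P{\left(D \right)} + 46678} = -30567 - \frac{1}{1 + 46678} = -30567 - \frac{1}{46679} = - \frac{1426836994}{46679}$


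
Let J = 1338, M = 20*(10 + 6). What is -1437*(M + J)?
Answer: -2382546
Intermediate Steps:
M = 320 (M = 20*16 = 320)
-1437*(M + J) = -1437*(320 + 1338) = -1437*1658 = -2382546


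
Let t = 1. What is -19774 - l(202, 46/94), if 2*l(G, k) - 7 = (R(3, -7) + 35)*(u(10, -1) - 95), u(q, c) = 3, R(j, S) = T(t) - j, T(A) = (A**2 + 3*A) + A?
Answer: -36151/2 ≈ -18076.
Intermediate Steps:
T(A) = A**2 + 4*A
R(j, S) = 5 - j (R(j, S) = 1*(4 + 1) - j = 1*5 - j = 5 - j)
l(G, k) = -3397/2 (l(G, k) = 7/2 + (((5 - 1*3) + 35)*(3 - 95))/2 = 7/2 + (((5 - 3) + 35)*(-92))/2 = 7/2 + ((2 + 35)*(-92))/2 = 7/2 + (37*(-92))/2 = 7/2 + (1/2)*(-3404) = 7/2 - 1702 = -3397/2)
-19774 - l(202, 46/94) = -19774 - 1*(-3397/2) = -19774 + 3397/2 = -36151/2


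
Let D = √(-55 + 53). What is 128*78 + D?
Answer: 9984 + I*√2 ≈ 9984.0 + 1.4142*I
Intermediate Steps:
D = I*√2 (D = √(-2) = I*√2 ≈ 1.4142*I)
128*78 + D = 128*78 + I*√2 = 9984 + I*√2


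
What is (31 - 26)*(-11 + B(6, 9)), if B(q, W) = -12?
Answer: -115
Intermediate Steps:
(31 - 26)*(-11 + B(6, 9)) = (31 - 26)*(-11 - 12) = 5*(-23) = -115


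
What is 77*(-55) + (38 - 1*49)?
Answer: -4246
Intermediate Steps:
77*(-55) + (38 - 1*49) = -4235 + (38 - 49) = -4235 - 11 = -4246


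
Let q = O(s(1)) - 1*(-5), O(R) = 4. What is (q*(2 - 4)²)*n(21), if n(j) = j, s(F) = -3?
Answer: 756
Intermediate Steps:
q = 9 (q = 4 - 1*(-5) = 4 + 5 = 9)
(q*(2 - 4)²)*n(21) = (9*(2 - 4)²)*21 = (9*(-2)²)*21 = (9*4)*21 = 36*21 = 756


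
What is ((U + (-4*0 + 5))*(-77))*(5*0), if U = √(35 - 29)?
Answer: 0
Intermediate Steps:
U = √6 ≈ 2.4495
((U + (-4*0 + 5))*(-77))*(5*0) = ((√6 + (-4*0 + 5))*(-77))*(5*0) = ((√6 + (0 + 5))*(-77))*0 = ((√6 + 5)*(-77))*0 = ((5 + √6)*(-77))*0 = (-385 - 77*√6)*0 = 0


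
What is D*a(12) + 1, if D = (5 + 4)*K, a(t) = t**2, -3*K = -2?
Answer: 865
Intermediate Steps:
K = 2/3 (K = -1/3*(-2) = 2/3 ≈ 0.66667)
D = 6 (D = (5 + 4)*(2/3) = 9*(2/3) = 6)
D*a(12) + 1 = 6*12**2 + 1 = 6*144 + 1 = 864 + 1 = 865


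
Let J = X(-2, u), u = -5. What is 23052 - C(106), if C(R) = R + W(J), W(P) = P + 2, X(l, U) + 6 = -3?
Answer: 22953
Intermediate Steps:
X(l, U) = -9 (X(l, U) = -6 - 3 = -9)
J = -9
W(P) = 2 + P
C(R) = -7 + R (C(R) = R + (2 - 9) = R - 7 = -7 + R)
23052 - C(106) = 23052 - (-7 + 106) = 23052 - 1*99 = 23052 - 99 = 22953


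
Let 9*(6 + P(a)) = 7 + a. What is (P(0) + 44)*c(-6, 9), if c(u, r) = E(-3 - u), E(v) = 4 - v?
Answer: 349/9 ≈ 38.778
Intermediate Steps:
P(a) = -47/9 + a/9 (P(a) = -6 + (7 + a)/9 = -6 + (7/9 + a/9) = -47/9 + a/9)
c(u, r) = 7 + u (c(u, r) = 4 - (-3 - u) = 4 + (3 + u) = 7 + u)
(P(0) + 44)*c(-6, 9) = ((-47/9 + (⅑)*0) + 44)*(7 - 6) = ((-47/9 + 0) + 44)*1 = (-47/9 + 44)*1 = (349/9)*1 = 349/9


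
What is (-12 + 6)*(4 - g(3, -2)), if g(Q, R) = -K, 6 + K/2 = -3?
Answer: 84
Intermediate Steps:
K = -18 (K = -12 + 2*(-3) = -12 - 6 = -18)
g(Q, R) = 18 (g(Q, R) = -1*(-18) = 18)
(-12 + 6)*(4 - g(3, -2)) = (-12 + 6)*(4 - 1*18) = -6*(4 - 18) = -6*(-14) = 84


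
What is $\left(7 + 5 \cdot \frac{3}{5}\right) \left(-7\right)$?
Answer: $-70$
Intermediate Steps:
$\left(7 + 5 \cdot \frac{3}{5}\right) \left(-7\right) = \left(7 + 3\right) \left(-7\right) = 10 \left(-7\right) = -70$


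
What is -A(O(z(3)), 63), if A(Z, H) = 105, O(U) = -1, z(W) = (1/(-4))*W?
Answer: -105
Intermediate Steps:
z(W) = -W/4 (z(W) = (1*(-¼))*W = -W/4)
-A(O(z(3)), 63) = -1*105 = -105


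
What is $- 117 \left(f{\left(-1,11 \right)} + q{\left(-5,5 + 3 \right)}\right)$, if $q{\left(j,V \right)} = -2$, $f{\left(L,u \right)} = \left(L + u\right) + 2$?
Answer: $-1170$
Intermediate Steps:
$f{\left(L,u \right)} = 2 + L + u$
$- 117 \left(f{\left(-1,11 \right)} + q{\left(-5,5 + 3 \right)}\right) = - 117 \left(\left(2 - 1 + 11\right) - 2\right) = - 117 \left(12 - 2\right) = \left(-117\right) 10 = -1170$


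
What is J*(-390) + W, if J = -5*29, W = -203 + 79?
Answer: 56426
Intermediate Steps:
W = -124
J = -145
J*(-390) + W = -145*(-390) - 124 = 56550 - 124 = 56426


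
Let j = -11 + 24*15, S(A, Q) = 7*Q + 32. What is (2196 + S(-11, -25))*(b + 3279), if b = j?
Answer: 7448284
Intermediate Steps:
S(A, Q) = 32 + 7*Q
j = 349 (j = -11 + 360 = 349)
b = 349
(2196 + S(-11, -25))*(b + 3279) = (2196 + (32 + 7*(-25)))*(349 + 3279) = (2196 + (32 - 175))*3628 = (2196 - 143)*3628 = 2053*3628 = 7448284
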